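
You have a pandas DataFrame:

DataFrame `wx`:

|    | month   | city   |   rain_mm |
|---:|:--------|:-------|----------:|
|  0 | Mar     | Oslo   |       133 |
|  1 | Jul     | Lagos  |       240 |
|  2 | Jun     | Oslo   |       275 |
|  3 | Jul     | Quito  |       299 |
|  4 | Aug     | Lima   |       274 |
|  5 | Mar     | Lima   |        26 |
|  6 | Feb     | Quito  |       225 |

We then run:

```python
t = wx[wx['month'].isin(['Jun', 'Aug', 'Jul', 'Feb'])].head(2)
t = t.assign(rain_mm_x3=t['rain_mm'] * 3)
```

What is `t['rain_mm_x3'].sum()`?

filter rows where month in ['Jun', 'Aug', 'Jul', 'Feb']:
  month   city  rain_mm
1   Jul  Lagos      240
2   Jun   Oslo      275
3   Jul  Quito      299
4   Aug   Lima      274
6   Feb  Quito      225
take first 2 rows:
  month   city  rain_mm
1   Jul  Lagos      240
2   Jun   Oslo      275
add column rain_mm_x3 = t['rain_mm'] * 3:
  month   city  rain_mm  rain_mm_x3
1   Jul  Lagos      240         720
2   Jun   Oslo      275         825

1545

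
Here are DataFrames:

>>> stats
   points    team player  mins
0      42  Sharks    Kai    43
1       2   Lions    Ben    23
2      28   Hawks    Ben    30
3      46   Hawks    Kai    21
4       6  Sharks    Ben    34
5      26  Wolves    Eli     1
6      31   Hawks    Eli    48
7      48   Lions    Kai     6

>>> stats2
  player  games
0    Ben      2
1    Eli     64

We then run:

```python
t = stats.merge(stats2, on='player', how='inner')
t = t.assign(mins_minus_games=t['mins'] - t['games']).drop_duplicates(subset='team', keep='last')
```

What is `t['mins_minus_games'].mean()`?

merge on 'player' (how='inner') → 5 rows:
   points    team player  mins  games
0       2   Lions    Ben    23      2
1      28   Hawks    Ben    30      2
2       6  Sharks    Ben    34      2
3      26  Wolves    Eli     1     64
4      31   Hawks    Eli    48     64
add column mins_minus_games = t['mins'] - t['games']:
   points    team player  mins  games  mins_minus_games
0       2   Lions    Ben    23      2                21
1      28   Hawks    Ben    30      2                28
2       6  Sharks    Ben    34      2                32
3      26  Wolves    Eli     1     64               -63
4      31   Hawks    Eli    48     64               -16
drop duplicate team (keep=last):
   points    team player  mins  games  mins_minus_games
0       2   Lions    Ben    23      2                21
2       6  Sharks    Ben    34      2                32
3      26  Wolves    Eli     1     64               -63
4      31   Hawks    Eli    48     64               -16

-6.5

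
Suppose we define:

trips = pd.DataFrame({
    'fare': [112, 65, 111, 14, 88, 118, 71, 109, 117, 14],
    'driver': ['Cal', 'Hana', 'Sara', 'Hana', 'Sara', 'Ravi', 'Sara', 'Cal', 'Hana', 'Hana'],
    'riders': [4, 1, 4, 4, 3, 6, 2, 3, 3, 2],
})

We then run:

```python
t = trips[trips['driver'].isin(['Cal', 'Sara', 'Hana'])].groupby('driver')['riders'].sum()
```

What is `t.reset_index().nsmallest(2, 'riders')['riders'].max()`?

9

filter rows where driver in ['Cal', 'Sara', 'Hana']:
   fare driver  riders
0   112    Cal       4
1    65   Hana       1
2   111   Sara       4
3    14   Hana       4
4    88   Sara       3
6    71   Sara       2
7   109    Cal       3
8   117   Hana       3
9    14   Hana       2
group by driver, sum of riders:
driver
Cal      7
Hana    10
Sara     9
Name: riders, dtype: int64
reset_index():
  driver  riders
0    Cal       7
1   Hana      10
2   Sara       9
take 2 rows with smallest riders:
  driver  riders
0    Cal       7
2   Sara       9
max of column 'riders' → 9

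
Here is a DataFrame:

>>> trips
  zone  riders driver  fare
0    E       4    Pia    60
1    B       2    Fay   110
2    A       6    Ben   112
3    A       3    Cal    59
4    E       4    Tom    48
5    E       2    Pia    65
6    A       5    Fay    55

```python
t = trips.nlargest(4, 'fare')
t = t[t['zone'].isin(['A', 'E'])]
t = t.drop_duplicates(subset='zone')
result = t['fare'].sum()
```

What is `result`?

take 4 rows with largest fare:
  zone  riders driver  fare
2    A       6    Ben   112
1    B       2    Fay   110
5    E       2    Pia    65
0    E       4    Pia    60
filter rows where zone in ['A', 'E']:
  zone  riders driver  fare
2    A       6    Ben   112
5    E       2    Pia    65
0    E       4    Pia    60
drop duplicate zone (keep=first):
  zone  riders driver  fare
2    A       6    Ben   112
5    E       2    Pia    65
Reading off the sum of column 'fare', we get 177.

177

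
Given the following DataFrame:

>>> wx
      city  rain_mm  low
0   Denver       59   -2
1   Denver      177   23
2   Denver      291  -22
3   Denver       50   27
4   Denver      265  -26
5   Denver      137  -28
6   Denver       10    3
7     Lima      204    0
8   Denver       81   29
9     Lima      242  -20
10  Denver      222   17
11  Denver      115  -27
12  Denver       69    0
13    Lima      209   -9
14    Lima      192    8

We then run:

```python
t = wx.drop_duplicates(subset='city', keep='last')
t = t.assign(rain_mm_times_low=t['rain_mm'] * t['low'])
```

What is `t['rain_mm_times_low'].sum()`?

1536

drop duplicate city (keep=last):
      city  rain_mm  low
12  Denver       69    0
14    Lima      192    8
add column rain_mm_times_low = t['rain_mm'] * t['low']:
      city  rain_mm  low  rain_mm_times_low
12  Denver       69    0                  0
14    Lima      192    8               1536
The sum of column 'rain_mm_times_low' is 1536.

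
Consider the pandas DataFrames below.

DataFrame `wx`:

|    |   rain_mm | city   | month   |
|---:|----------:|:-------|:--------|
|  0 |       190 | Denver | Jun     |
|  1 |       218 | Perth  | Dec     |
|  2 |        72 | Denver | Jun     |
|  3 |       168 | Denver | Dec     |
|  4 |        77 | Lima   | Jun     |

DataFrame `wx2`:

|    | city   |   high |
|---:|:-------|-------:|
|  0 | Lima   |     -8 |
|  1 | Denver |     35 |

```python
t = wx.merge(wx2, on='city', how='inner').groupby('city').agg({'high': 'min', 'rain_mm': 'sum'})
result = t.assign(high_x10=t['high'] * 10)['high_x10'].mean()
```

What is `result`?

merge on 'city' (how='inner') → 4 rows:
   rain_mm    city month  high
0      190  Denver   Jun    35
1       72  Denver   Jun    35
2      168  Denver   Dec    35
3       77    Lima   Jun    -8
group by city: min(high), sum(rain_mm):
        high  rain_mm
city                 
Denver    35      430
Lima      -8       77
add column high_x10 = t['high'] * 10:
        high  rain_mm  high_x10
city                           
Denver    35      430       350
Lima      -8       77       -80
Taking the mean of column 'high_x10' gives 135.0.

135.0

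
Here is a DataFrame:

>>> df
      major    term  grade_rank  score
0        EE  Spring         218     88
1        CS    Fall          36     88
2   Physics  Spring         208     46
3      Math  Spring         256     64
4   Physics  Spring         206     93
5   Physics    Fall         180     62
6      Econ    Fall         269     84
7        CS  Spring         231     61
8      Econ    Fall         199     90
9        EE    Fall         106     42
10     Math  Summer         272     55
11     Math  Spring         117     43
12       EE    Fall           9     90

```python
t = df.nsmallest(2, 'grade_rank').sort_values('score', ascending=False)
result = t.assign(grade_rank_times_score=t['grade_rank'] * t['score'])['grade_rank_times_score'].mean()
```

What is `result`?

1989.0

take 2 rows with smallest grade_rank:
   major  term  grade_rank  score
12    EE  Fall           9     90
1     CS  Fall          36     88
sort by score descending:
   major  term  grade_rank  score
12    EE  Fall           9     90
1     CS  Fall          36     88
add column grade_rank_times_score = t['grade_rank'] * t['score']:
   major  term  grade_rank  score  grade_rank_times_score
12    EE  Fall           9     90                     810
1     CS  Fall          36     88                    3168
mean of column 'grade_rank_times_score' → 1989.0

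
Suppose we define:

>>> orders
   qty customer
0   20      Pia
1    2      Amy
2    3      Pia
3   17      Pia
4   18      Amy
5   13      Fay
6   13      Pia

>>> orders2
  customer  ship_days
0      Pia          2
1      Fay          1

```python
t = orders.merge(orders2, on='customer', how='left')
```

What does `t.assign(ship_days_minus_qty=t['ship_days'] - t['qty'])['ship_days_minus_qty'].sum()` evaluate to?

-57.0

merge on 'customer' (how='left') → 7 rows:
   qty customer  ship_days
0   20      Pia        2.0
1    2      Amy        NaN
2    3      Pia        2.0
3   17      Pia        2.0
4   18      Amy        NaN
5   13      Fay        1.0
6   13      Pia        2.0
add column ship_days_minus_qty = t['ship_days'] - t['qty']:
   qty customer  ship_days  ship_days_minus_qty
0   20      Pia        2.0                -18.0
1    2      Amy        NaN                  NaN
2    3      Pia        2.0                 -1.0
3   17      Pia        2.0                -15.0
4   18      Amy        NaN                  NaN
5   13      Fay        1.0                -12.0
6   13      Pia        2.0                -11.0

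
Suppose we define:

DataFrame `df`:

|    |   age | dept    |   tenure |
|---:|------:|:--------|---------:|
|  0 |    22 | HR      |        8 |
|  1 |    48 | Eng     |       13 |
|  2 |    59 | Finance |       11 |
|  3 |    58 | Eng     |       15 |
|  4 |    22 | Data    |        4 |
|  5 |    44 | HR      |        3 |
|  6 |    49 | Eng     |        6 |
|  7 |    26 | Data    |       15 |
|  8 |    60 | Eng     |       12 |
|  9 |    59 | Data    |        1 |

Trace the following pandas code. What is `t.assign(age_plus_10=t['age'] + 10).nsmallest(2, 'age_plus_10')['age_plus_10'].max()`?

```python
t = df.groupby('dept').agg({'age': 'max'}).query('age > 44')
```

69

group by dept, max of age:
         age
dept        
Data      59
Eng       60
Finance   59
HR        44
filter rows where age > 44:
         age
dept        
Data      59
Eng       60
Finance   59
add column age_plus_10 = t['age'] + 10:
         age  age_plus_10
dept                     
Data      59           69
Eng       60           70
Finance   59           69
take 2 rows with smallest age_plus_10:
         age  age_plus_10
dept                     
Data      59           69
Finance   59           69
The max of column 'age_plus_10' is 69.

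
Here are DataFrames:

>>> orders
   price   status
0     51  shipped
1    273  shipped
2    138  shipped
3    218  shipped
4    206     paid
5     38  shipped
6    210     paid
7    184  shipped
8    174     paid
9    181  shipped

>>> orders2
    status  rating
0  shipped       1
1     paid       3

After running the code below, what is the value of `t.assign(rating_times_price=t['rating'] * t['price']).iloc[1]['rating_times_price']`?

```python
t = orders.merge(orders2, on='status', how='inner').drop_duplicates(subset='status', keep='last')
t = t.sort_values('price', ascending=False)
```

522

merge on 'status' (how='inner') → 10 rows:
   price   status  rating
0     51  shipped       1
1    273  shipped       1
2    138  shipped       1
3    218  shipped       1
4    206     paid       3
5     38  shipped       1
6    210     paid       3
7    184  shipped       1
8    174     paid       3
9    181  shipped       1
drop duplicate status (keep=last):
   price   status  rating
8    174     paid       3
9    181  shipped       1
sort by price descending:
   price   status  rating
9    181  shipped       1
8    174     paid       3
add column rating_times_price = t['rating'] * t['price']:
   price   status  rating  rating_times_price
9    181  shipped       1                 181
8    174     paid       3                 522
The value at position 1, column 'rating_times_price' is 522.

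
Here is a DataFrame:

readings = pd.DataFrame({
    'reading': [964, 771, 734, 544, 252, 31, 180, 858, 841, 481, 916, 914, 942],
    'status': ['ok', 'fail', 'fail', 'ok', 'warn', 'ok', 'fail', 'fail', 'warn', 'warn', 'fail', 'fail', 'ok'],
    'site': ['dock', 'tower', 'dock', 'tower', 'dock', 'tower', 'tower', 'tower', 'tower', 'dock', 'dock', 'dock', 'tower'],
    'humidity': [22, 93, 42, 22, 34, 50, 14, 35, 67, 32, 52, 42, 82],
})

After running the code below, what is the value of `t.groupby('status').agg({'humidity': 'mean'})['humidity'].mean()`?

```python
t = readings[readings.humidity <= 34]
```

23.0

filter rows where humidity <= 34:
   reading status   site  humidity
0      964     ok   dock        22
3      544     ok  tower        22
4      252   warn   dock        34
6      180   fail  tower        14
9      481   warn   dock        32
group by status, mean of humidity:
        humidity
status          
fail        14.0
ok          22.0
warn        33.0
Finally, mean of column 'humidity' = 23.0.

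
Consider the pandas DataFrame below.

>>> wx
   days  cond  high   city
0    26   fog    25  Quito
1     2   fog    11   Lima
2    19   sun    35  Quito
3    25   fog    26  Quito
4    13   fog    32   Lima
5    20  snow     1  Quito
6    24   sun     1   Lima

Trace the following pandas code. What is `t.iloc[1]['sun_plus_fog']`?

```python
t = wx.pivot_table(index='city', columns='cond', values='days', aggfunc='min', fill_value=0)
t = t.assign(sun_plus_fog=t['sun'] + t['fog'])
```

44

pivot: rows=city, cols=cond, min(days):
cond   fog  snow  sun
city                 
Lima     2     0   24
Quito   25    20   19
add column sun_plus_fog = t['sun'] + t['fog']:
cond   fog  snow  sun  sun_plus_fog
city                               
Lima     2     0   24            26
Quito   25    20   19            44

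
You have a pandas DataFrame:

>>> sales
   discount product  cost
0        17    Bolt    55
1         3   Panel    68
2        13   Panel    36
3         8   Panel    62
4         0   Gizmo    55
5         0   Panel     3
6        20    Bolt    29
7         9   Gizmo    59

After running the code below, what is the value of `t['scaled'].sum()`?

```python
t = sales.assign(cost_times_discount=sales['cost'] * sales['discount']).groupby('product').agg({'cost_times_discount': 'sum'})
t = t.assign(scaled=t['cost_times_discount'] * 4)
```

add column cost_times_discount = sales['cost'] * sales['discount']:
   discount product  cost  cost_times_discount
0        17    Bolt    55                  935
1         3   Panel    68                  204
2        13   Panel    36                  468
3         8   Panel    62                  496
4         0   Gizmo    55                    0
5         0   Panel     3                    0
6        20    Bolt    29                  580
7         9   Gizmo    59                  531
group by product, sum of cost_times_discount:
         cost_times_discount
product                     
Bolt                    1515
Gizmo                    531
Panel                   1168
add column scaled = t['cost_times_discount'] * 4:
         cost_times_discount  scaled
product                             
Bolt                    1515    6060
Gizmo                    531    2124
Panel                   1168    4672
Finally, sum of column 'scaled' = 12856.

12856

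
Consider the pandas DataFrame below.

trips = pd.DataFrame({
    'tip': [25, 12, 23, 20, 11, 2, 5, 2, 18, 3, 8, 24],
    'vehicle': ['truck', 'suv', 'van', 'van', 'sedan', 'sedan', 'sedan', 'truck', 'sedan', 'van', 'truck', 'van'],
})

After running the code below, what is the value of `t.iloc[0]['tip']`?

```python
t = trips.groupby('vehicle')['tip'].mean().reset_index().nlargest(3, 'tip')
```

group by vehicle, mean of tip:
vehicle
sedan     9.000000
suv      12.000000
truck    11.666667
van      17.500000
Name: tip, dtype: float64
reset_index():
  vehicle        tip
0   sedan   9.000000
1     suv  12.000000
2   truck  11.666667
3     van  17.500000
take 3 rows with largest tip:
  vehicle        tip
3     van  17.500000
1     suv  12.000000
2   truck  11.666667

17.5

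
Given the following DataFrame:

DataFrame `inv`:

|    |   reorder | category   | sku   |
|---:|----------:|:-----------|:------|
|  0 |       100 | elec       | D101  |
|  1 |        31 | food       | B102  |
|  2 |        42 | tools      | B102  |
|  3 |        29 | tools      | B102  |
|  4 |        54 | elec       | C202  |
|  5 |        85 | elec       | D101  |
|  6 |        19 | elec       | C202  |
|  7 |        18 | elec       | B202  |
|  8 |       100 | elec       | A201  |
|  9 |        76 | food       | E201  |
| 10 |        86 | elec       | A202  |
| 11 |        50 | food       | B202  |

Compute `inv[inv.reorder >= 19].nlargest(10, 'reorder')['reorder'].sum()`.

filter rows where reorder >= 19:
    reorder category   sku
0       100     elec  D101
1        31     food  B102
2        42    tools  B102
3        29    tools  B102
4        54     elec  C202
5        85     elec  D101
6        19     elec  C202
8       100     elec  A201
9        76     food  E201
10       86     elec  A202
11       50     food  B202
take 10 rows with largest reorder:
    reorder category   sku
0       100     elec  D101
8       100     elec  A201
10       86     elec  A202
5        85     elec  D101
9        76     food  E201
4        54     elec  C202
11       50     food  B202
2        42    tools  B102
1        31     food  B102
3        29    tools  B102
Reading off the sum of column 'reorder', we get 653.

653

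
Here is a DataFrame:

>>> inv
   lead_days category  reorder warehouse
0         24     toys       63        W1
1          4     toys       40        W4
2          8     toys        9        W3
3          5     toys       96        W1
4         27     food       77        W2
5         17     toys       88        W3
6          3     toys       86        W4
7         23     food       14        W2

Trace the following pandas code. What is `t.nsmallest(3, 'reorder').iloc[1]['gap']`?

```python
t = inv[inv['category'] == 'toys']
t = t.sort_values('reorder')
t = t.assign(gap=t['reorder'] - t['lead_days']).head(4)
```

36

filter rows where category == 'toys':
   lead_days category  reorder warehouse
0         24     toys       63        W1
1          4     toys       40        W4
2          8     toys        9        W3
3          5     toys       96        W1
5         17     toys       88        W3
6          3     toys       86        W4
sort by reorder:
   lead_days category  reorder warehouse
2          8     toys        9        W3
1          4     toys       40        W4
0         24     toys       63        W1
6          3     toys       86        W4
5         17     toys       88        W3
3          5     toys       96        W1
add column gap = t['reorder'] - t['lead_days']:
   lead_days category  reorder warehouse  gap
2          8     toys        9        W3    1
1          4     toys       40        W4   36
0         24     toys       63        W1   39
6          3     toys       86        W4   83
5         17     toys       88        W3   71
3          5     toys       96        W1   91
take first 4 rows:
   lead_days category  reorder warehouse  gap
2          8     toys        9        W3    1
1          4     toys       40        W4   36
0         24     toys       63        W1   39
6          3     toys       86        W4   83
take 3 rows with smallest reorder:
   lead_days category  reorder warehouse  gap
2          8     toys        9        W3    1
1          4     toys       40        W4   36
0         24     toys       63        W1   39
Hence 36.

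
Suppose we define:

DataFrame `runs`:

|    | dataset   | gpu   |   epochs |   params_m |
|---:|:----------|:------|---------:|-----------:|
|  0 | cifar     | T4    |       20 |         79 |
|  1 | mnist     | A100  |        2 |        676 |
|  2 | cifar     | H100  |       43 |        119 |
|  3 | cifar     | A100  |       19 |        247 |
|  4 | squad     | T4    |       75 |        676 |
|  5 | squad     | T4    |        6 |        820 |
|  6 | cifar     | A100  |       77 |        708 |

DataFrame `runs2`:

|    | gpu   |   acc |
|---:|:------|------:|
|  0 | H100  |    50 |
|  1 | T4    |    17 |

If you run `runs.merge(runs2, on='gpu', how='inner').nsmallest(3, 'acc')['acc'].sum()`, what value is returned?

merge on 'gpu' (how='inner') → 4 rows:
  dataset   gpu  epochs  params_m  acc
0   cifar    T4      20        79   17
1   cifar  H100      43       119   50
2   squad    T4      75       676   17
3   squad    T4       6       820   17
take 3 rows with smallest acc:
  dataset gpu  epochs  params_m  acc
0   cifar  T4      20        79   17
2   squad  T4      75       676   17
3   squad  T4       6       820   17
Taking the sum of column 'acc' gives 51.

51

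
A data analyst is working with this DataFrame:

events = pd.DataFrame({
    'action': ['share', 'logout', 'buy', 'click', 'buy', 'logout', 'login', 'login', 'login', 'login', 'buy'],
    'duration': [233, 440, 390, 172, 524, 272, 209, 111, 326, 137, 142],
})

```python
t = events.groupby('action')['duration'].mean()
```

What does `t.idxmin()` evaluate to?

group by action, mean of duration:
action
buy       352.00
click     172.00
login     195.75
logout    356.00
share     233.00
Name: duration, dtype: float64

click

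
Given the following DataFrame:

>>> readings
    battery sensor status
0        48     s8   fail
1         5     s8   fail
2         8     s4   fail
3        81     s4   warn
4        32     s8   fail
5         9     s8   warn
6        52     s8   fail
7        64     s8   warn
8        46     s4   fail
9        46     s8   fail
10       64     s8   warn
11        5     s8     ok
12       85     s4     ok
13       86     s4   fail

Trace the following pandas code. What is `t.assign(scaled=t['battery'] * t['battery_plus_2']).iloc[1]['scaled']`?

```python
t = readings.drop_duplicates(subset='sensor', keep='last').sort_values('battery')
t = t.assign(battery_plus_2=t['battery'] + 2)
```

7568

drop duplicate sensor (keep=last):
    battery sensor status
11        5     s8     ok
13       86     s4   fail
sort by battery:
    battery sensor status
11        5     s8     ok
13       86     s4   fail
add column battery_plus_2 = t['battery'] + 2:
    battery sensor status  battery_plus_2
11        5     s8     ok               7
13       86     s4   fail              88
add column scaled = t['battery'] * t['battery_plus_2']:
    battery sensor status  battery_plus_2  scaled
11        5     s8     ok               7      35
13       86     s4   fail              88    7568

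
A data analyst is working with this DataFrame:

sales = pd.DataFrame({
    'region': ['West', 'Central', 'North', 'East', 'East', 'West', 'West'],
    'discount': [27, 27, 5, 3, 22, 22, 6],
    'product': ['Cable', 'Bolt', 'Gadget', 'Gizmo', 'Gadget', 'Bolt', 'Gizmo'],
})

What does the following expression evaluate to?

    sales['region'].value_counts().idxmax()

value_counts of region:
region
West       3
East       2
Central    1
North      1
Name: count, dtype: int64
Hence West.

West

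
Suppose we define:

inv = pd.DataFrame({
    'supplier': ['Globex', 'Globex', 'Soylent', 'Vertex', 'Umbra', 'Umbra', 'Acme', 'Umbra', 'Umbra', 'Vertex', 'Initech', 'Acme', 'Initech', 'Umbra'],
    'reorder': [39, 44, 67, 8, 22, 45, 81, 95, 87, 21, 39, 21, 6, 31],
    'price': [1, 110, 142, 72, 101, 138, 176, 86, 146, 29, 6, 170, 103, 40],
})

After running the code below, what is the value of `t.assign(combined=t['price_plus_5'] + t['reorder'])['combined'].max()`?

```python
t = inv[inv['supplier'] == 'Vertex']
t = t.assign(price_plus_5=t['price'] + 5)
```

85

filter rows where supplier == 'Vertex':
  supplier  reorder  price
3   Vertex        8     72
9   Vertex       21     29
add column price_plus_5 = t['price'] + 5:
  supplier  reorder  price  price_plus_5
3   Vertex        8     72            77
9   Vertex       21     29            34
add column combined = t['price_plus_5'] + t['reorder']:
  supplier  reorder  price  price_plus_5  combined
3   Vertex        8     72            77        85
9   Vertex       21     29            34        55
Reading off the max of column 'combined', we get 85.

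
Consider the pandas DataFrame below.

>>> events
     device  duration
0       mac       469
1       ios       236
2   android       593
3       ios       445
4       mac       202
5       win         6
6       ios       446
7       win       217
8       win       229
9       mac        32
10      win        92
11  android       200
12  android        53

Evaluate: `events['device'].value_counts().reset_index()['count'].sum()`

13

value_counts of device:
device
win        4
mac        3
ios        3
android    3
Name: count, dtype: int64
reset_index():
    device  count
0      win      4
1      mac      3
2      ios      3
3  android      3
So sum() = 13.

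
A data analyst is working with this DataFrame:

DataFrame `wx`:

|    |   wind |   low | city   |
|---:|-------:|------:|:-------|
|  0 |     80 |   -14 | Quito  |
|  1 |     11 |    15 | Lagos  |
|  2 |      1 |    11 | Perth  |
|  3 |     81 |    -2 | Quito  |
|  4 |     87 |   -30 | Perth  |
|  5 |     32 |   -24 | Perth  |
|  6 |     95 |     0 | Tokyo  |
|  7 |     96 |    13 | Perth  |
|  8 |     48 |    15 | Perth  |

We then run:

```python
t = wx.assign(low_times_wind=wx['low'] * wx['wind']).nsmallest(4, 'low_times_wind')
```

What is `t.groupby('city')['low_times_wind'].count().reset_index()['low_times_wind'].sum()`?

add column low_times_wind = wx['low'] * wx['wind']:
   wind  low   city  low_times_wind
0    80  -14  Quito           -1120
1    11   15  Lagos             165
2     1   11  Perth              11
3    81   -2  Quito            -162
4    87  -30  Perth           -2610
5    32  -24  Perth            -768
6    95    0  Tokyo               0
7    96   13  Perth            1248
8    48   15  Perth             720
take 4 rows with smallest low_times_wind:
   wind  low   city  low_times_wind
4    87  -30  Perth           -2610
0    80  -14  Quito           -1120
5    32  -24  Perth            -768
3    81   -2  Quito            -162
group by city, count of low_times_wind:
city
Perth    2
Quito    2
Name: low_times_wind, dtype: int64
reset_index():
    city  low_times_wind
0  Perth               2
1  Quito               2
sum of column 'low_times_wind' → 4

4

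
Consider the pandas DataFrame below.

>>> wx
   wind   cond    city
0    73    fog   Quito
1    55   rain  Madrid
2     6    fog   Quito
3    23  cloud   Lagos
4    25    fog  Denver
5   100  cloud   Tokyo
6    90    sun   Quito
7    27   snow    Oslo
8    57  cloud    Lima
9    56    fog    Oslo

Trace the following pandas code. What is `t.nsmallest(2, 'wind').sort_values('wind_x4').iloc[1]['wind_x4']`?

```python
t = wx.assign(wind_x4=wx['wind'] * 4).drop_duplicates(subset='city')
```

add column wind_x4 = wx['wind'] * 4:
   wind   cond    city  wind_x4
0    73    fog   Quito      292
1    55   rain  Madrid      220
2     6    fog   Quito       24
3    23  cloud   Lagos       92
4    25    fog  Denver      100
5   100  cloud   Tokyo      400
6    90    sun   Quito      360
7    27   snow    Oslo      108
8    57  cloud    Lima      228
9    56    fog    Oslo      224
drop duplicate city (keep=first):
   wind   cond    city  wind_x4
0    73    fog   Quito      292
1    55   rain  Madrid      220
3    23  cloud   Lagos       92
4    25    fog  Denver      100
5   100  cloud   Tokyo      400
7    27   snow    Oslo      108
8    57  cloud    Lima      228
take 2 rows with smallest wind:
   wind   cond    city  wind_x4
3    23  cloud   Lagos       92
4    25    fog  Denver      100
sort by wind_x4:
   wind   cond    city  wind_x4
3    23  cloud   Lagos       92
4    25    fog  Denver      100
Reading off the value at position 1, column 'wind_x4', we get 100.

100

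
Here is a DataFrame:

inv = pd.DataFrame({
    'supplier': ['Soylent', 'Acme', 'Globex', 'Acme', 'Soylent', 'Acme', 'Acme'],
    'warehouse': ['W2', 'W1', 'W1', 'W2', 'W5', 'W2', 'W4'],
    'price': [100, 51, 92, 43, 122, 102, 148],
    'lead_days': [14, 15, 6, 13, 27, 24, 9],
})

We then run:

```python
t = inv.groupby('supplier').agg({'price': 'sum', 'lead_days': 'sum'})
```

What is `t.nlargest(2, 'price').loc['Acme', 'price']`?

344

group by supplier: sum(price), sum(lead_days):
          price  lead_days
supplier                  
Acme        344         61
Globex       92          6
Soylent     222         41
take 2 rows with largest price:
          price  lead_days
supplier                  
Acme        344         61
Soylent     222         41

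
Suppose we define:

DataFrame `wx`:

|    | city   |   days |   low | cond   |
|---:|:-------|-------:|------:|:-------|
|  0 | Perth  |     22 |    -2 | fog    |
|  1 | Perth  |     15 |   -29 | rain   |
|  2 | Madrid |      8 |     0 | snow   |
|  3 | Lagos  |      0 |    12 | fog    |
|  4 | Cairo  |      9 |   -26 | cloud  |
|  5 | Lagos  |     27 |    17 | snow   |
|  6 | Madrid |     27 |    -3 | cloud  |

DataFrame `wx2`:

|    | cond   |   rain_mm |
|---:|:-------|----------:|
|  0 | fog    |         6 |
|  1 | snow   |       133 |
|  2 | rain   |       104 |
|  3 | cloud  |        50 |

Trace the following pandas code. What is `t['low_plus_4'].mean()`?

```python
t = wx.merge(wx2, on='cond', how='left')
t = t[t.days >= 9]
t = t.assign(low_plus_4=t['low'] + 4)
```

merge on 'cond' (how='left') → 7 rows:
     city  days  low   cond  rain_mm
0   Perth    22   -2    fog        6
1   Perth    15  -29   rain      104
2  Madrid     8    0   snow      133
3   Lagos     0   12    fog        6
4   Cairo     9  -26  cloud       50
5   Lagos    27   17   snow      133
6  Madrid    27   -3  cloud       50
filter rows where days >= 9:
     city  days  low   cond  rain_mm
0   Perth    22   -2    fog        6
1   Perth    15  -29   rain      104
4   Cairo     9  -26  cloud       50
5   Lagos    27   17   snow      133
6  Madrid    27   -3  cloud       50
add column low_plus_4 = t['low'] + 4:
     city  days  low   cond  rain_mm  low_plus_4
0   Perth    22   -2    fog        6           2
1   Perth    15  -29   rain      104         -25
4   Cairo     9  -26  cloud       50         -22
5   Lagos    27   17   snow      133          21
6  Madrid    27   -3  cloud       50           1

-4.6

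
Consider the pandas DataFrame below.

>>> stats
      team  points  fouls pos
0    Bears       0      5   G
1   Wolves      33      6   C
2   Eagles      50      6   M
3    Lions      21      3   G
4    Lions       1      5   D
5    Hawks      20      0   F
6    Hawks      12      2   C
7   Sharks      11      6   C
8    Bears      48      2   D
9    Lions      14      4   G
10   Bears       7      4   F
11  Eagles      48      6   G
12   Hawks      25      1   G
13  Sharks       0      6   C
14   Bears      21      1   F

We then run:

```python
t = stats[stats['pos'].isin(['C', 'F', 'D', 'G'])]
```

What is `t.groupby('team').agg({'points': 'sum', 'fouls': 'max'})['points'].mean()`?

43.5

filter rows where pos in ['C', 'F', 'D', 'G']:
      team  points  fouls pos
0    Bears       0      5   G
1   Wolves      33      6   C
3    Lions      21      3   G
4    Lions       1      5   D
5    Hawks      20      0   F
6    Hawks      12      2   C
7   Sharks      11      6   C
8    Bears      48      2   D
9    Lions      14      4   G
10   Bears       7      4   F
11  Eagles      48      6   G
12   Hawks      25      1   G
13  Sharks       0      6   C
14   Bears      21      1   F
group by team: sum(points), max(fouls):
        points  fouls
team                 
Bears       76      5
Eagles      48      6
Hawks       57      2
Lions       36      5
Sharks      11      6
Wolves      33      6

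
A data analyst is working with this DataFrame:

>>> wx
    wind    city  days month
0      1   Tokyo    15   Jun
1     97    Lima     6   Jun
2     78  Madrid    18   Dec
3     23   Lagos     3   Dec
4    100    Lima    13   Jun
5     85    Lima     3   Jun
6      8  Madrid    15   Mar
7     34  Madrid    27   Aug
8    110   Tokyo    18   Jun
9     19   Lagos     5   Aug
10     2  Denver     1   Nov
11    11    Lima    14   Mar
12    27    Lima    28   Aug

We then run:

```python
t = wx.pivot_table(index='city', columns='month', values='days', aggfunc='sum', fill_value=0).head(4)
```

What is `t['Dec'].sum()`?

pivot: rows=city, cols=month, sum(days):
month   Aug  Dec  Jun  Mar  Nov
city                           
Denver    0    0    0    0    1
Lagos     5    3    0    0    0
Lima     28    0   22   14    0
Madrid   27   18    0   15    0
Tokyo     0    0   33    0    0
take first 4 rows:
month   Aug  Dec  Jun  Mar  Nov
city                           
Denver    0    0    0    0    1
Lagos     5    3    0    0    0
Lima     28    0   22   14    0
Madrid   27   18    0   15    0
sum of column 'Dec' → 21

21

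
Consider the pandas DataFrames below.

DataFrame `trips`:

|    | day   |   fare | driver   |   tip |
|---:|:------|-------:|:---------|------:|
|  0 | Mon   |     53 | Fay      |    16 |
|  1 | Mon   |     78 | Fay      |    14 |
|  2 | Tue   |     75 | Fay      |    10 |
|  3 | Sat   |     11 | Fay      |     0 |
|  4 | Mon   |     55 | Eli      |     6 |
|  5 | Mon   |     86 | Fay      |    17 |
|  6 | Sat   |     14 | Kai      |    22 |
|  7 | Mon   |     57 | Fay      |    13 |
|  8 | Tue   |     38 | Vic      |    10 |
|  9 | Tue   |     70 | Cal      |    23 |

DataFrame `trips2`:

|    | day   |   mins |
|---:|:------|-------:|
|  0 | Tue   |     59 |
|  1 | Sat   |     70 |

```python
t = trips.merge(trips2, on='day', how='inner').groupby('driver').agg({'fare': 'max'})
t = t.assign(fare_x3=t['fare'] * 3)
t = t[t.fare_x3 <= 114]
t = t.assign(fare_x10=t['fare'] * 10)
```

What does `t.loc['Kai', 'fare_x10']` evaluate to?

merge on 'day' (how='inner') → 5 rows:
   day  fare driver  tip  mins
0  Tue    75    Fay   10    59
1  Sat    11    Fay    0    70
2  Sat    14    Kai   22    70
3  Tue    38    Vic   10    59
4  Tue    70    Cal   23    59
group by driver, max of fare:
        fare
driver      
Cal       70
Fay       75
Kai       14
Vic       38
add column fare_x3 = t['fare'] * 3:
        fare  fare_x3
driver               
Cal       70      210
Fay       75      225
Kai       14       42
Vic       38      114
filter rows where fare_x3 <= 114:
        fare  fare_x3
driver               
Kai       14       42
Vic       38      114
add column fare_x10 = t['fare'] * 10:
        fare  fare_x3  fare_x10
driver                         
Kai       14       42       140
Vic       38      114       380

140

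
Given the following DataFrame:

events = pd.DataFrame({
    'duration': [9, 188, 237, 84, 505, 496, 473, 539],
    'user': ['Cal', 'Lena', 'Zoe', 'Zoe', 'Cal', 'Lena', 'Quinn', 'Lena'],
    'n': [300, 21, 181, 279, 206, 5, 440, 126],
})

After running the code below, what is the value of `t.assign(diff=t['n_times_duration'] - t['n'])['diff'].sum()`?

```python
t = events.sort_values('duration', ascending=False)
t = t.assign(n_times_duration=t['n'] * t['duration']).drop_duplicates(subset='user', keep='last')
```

237164

sort by duration descending:
   duration   user    n
7       539   Lena  126
4       505    Cal  206
5       496   Lena    5
6       473  Quinn  440
2       237    Zoe  181
1       188   Lena   21
3        84    Zoe  279
0         9    Cal  300
add column n_times_duration = t['n'] * t['duration']:
   duration   user    n  n_times_duration
7       539   Lena  126             67914
4       505    Cal  206            104030
5       496   Lena    5              2480
6       473  Quinn  440            208120
2       237    Zoe  181             42897
1       188   Lena   21              3948
3        84    Zoe  279             23436
0         9    Cal  300              2700
drop duplicate user (keep=last):
   duration   user    n  n_times_duration
6       473  Quinn  440            208120
1       188   Lena   21              3948
3        84    Zoe  279             23436
0         9    Cal  300              2700
add column diff = t['n_times_duration'] - t['n']:
   duration   user    n  n_times_duration    diff
6       473  Quinn  440            208120  207680
1       188   Lena   21              3948    3927
3        84    Zoe  279             23436   23157
0         9    Cal  300              2700    2400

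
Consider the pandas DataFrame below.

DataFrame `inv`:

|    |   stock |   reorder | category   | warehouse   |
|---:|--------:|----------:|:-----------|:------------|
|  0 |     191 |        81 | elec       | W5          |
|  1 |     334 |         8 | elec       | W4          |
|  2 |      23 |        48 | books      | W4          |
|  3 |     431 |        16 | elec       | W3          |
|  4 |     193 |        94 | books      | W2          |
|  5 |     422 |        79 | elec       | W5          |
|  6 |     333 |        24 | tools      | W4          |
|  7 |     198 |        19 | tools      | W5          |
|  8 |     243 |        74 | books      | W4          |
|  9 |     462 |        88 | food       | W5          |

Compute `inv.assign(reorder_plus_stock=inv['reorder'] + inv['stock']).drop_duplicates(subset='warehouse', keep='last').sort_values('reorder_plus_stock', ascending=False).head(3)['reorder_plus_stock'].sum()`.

add column reorder_plus_stock = inv['reorder'] + inv['stock']:
   stock  reorder category warehouse  reorder_plus_stock
0    191       81     elec        W5                 272
1    334        8     elec        W4                 342
2     23       48    books        W4                  71
3    431       16     elec        W3                 447
4    193       94    books        W2                 287
5    422       79     elec        W5                 501
6    333       24    tools        W4                 357
7    198       19    tools        W5                 217
8    243       74    books        W4                 317
9    462       88     food        W5                 550
drop duplicate warehouse (keep=last):
   stock  reorder category warehouse  reorder_plus_stock
3    431       16     elec        W3                 447
4    193       94    books        W2                 287
8    243       74    books        W4                 317
9    462       88     food        W5                 550
sort by reorder_plus_stock descending:
   stock  reorder category warehouse  reorder_plus_stock
9    462       88     food        W5                 550
3    431       16     elec        W3                 447
8    243       74    books        W4                 317
4    193       94    books        W2                 287
take first 3 rows:
   stock  reorder category warehouse  reorder_plus_stock
9    462       88     food        W5                 550
3    431       16     elec        W3                 447
8    243       74    books        W4                 317

1314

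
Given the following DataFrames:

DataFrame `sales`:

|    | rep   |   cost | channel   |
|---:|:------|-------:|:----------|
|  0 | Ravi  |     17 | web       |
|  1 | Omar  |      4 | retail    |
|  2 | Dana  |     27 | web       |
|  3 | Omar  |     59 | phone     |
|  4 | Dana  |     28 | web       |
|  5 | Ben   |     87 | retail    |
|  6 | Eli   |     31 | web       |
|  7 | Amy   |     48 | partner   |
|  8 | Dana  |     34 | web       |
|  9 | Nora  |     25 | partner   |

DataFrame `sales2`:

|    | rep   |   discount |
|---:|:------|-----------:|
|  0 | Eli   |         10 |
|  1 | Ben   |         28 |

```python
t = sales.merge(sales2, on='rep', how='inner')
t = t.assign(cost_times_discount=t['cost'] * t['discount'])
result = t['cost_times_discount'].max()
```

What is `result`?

merge on 'rep' (how='inner') → 2 rows:
   rep  cost channel  discount
0  Ben    87  retail        28
1  Eli    31     web        10
add column cost_times_discount = t['cost'] * t['discount']:
   rep  cost channel  discount  cost_times_discount
0  Ben    87  retail        28                 2436
1  Eli    31     web        10                  310
Hence 2436.

2436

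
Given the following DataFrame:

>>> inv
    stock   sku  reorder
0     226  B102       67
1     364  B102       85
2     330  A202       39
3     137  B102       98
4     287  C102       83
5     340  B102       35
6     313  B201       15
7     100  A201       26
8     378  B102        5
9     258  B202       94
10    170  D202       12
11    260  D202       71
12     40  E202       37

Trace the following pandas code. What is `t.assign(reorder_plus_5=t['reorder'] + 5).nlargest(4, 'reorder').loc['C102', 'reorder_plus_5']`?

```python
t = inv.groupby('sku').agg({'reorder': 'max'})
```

group by sku, max of reorder:
      reorder
sku          
A201       26
A202       39
B102       98
B201       15
B202       94
C102       83
D202       71
E202       37
add column reorder_plus_5 = t['reorder'] + 5:
      reorder  reorder_plus_5
sku                          
A201       26              31
A202       39              44
B102       98             103
B201       15              20
B202       94              99
C102       83              88
D202       71              76
E202       37              42
take 4 rows with largest reorder:
      reorder  reorder_plus_5
sku                          
B102       98             103
B202       94              99
C102       83              88
D202       71              76
Then the value at row 'C102', column 'reorder_plus_5': 88

88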